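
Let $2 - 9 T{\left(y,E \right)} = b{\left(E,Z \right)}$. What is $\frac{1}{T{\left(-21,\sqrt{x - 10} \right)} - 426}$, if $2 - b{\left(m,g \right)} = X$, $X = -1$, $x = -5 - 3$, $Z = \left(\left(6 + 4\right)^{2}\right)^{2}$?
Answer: $- \frac{9}{3835} \approx -0.0023468$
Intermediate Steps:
$Z = 10000$ ($Z = \left(10^{2}\right)^{2} = 100^{2} = 10000$)
$x = -8$
$b{\left(m,g \right)} = 3$ ($b{\left(m,g \right)} = 2 - -1 = 2 + 1 = 3$)
$T{\left(y,E \right)} = - \frac{1}{9}$ ($T{\left(y,E \right)} = \frac{2}{9} - \frac{1}{3} = - \frac{1}{9}$)
$\frac{1}{T{\left(-21,\sqrt{x - 10} \right)} - 426} = \frac{1}{- \frac{1}{9} - 426} = \frac{1}{- \frac{3835}{9}} = - \frac{9}{3835}$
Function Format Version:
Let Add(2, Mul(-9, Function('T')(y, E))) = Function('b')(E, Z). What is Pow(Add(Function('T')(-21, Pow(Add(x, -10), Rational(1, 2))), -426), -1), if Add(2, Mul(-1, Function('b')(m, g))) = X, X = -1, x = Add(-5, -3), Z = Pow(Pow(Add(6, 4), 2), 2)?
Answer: Rational(-9, 3835) ≈ -0.0023468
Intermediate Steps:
Z = 10000 (Z = Pow(Pow(10, 2), 2) = Pow(100, 2) = 10000)
x = -8
Function('b')(m, g) = 3 (Function('b')(m, g) = Add(2, Mul(-1, -1)) = Add(2, 1) = 3)
Function('T')(y, E) = Rational(-1, 9) (Function('T')(y, E) = Add(Rational(2, 9), Mul(Rational(-1, 9), 3)) = Add(Rational(2, 9), Rational(-1, 3)) = Rational(-1, 9))
Pow(Add(Function('T')(-21, Pow(Add(x, -10), Rational(1, 2))), -426), -1) = Pow(Add(Rational(-1, 9), -426), -1) = Pow(Rational(-3835, 9), -1) = Rational(-9, 3835)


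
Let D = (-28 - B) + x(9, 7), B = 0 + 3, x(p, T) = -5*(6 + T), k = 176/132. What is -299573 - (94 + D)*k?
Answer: -898711/3 ≈ -2.9957e+5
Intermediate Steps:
k = 4/3 (k = 176*(1/132) = 4/3 ≈ 1.3333)
x(p, T) = -30 - 5*T
B = 3
D = -96 (D = (-28 - 1*3) + (-30 - 5*7) = (-28 - 3) + (-30 - 35) = -31 - 65 = -96)
-299573 - (94 + D)*k = -299573 - (94 - 96)*4/3 = -299573 - (-2)*4/3 = -299573 - 1*(-8/3) = -299573 + 8/3 = -898711/3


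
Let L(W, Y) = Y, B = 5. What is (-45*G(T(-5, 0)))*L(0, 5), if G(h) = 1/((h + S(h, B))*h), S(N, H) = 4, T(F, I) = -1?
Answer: 75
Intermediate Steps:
G(h) = 1/(h*(4 + h)) (G(h) = 1/((h + 4)*h) = 1/((4 + h)*h) = 1/(h*(4 + h)))
(-45*G(T(-5, 0)))*L(0, 5) = -45/((-1)*(4 - 1))*5 = -(-45)/3*5 = -45*(-⅓)*5 = 15*5 = 75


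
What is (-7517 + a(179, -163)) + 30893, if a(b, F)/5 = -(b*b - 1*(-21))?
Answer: -136934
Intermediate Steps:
a(b, F) = -105 - 5*b**2 (a(b, F) = 5*(-(b*b - 1*(-21))) = 5*(-(b**2 + 21)) = 5*(-(21 + b**2)) = 5*(-21 - b**2) = -105 - 5*b**2)
(-7517 + a(179, -163)) + 30893 = (-7517 + (-105 - 5*179**2)) + 30893 = (-7517 + (-105 - 5*32041)) + 30893 = (-7517 + (-105 - 160205)) + 30893 = (-7517 - 160310) + 30893 = -167827 + 30893 = -136934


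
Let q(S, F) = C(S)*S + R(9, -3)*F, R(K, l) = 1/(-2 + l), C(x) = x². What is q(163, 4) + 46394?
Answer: 21885701/5 ≈ 4.3771e+6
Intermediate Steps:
q(S, F) = S³ - F/5 (q(S, F) = S²*S + F/(-2 - 3) = S³ + F/(-5) = S³ - F/5)
q(163, 4) + 46394 = (163³ - ⅕*4) + 46394 = (4330747 - ⅘) + 46394 = 21653731/5 + 46394 = 21885701/5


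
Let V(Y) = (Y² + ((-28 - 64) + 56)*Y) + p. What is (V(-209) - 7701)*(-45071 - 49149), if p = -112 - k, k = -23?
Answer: -4090561300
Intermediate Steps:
p = -89 (p = -112 - 1*(-23) = -112 + 23 = -89)
V(Y) = -89 + Y² - 36*Y (V(Y) = (Y² + ((-28 - 64) + 56)*Y) - 89 = (Y² + (-92 + 56)*Y) - 89 = (Y² - 36*Y) - 89 = -89 + Y² - 36*Y)
(V(-209) - 7701)*(-45071 - 49149) = ((-89 + (-209)² - 36*(-209)) - 7701)*(-45071 - 49149) = ((-89 + 43681 + 7524) - 7701)*(-94220) = (51116 - 7701)*(-94220) = 43415*(-94220) = -4090561300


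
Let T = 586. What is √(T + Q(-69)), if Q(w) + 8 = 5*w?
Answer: √233 ≈ 15.264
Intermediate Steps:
Q(w) = -8 + 5*w
√(T + Q(-69)) = √(586 + (-8 + 5*(-69))) = √(586 + (-8 - 345)) = √(586 - 353) = √233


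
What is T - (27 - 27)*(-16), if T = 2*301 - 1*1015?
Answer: -413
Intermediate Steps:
T = -413 (T = 602 - 1015 = -413)
T - (27 - 27)*(-16) = -413 - (27 - 27)*(-16) = -413 - 0*(-16) = -413 - 1*0 = -413 + 0 = -413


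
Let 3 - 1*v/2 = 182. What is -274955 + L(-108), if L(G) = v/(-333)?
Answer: -91559657/333 ≈ -2.7495e+5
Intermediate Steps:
v = -358 (v = 6 - 2*182 = 6 - 364 = -358)
L(G) = 358/333 (L(G) = -358/(-333) = -358*(-1/333) = 358/333)
-274955 + L(-108) = -274955 + 358/333 = -91559657/333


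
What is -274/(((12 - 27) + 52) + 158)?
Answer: -274/195 ≈ -1.4051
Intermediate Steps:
-274/(((12 - 27) + 52) + 158) = -274/((-15 + 52) + 158) = -274/(37 + 158) = -274/195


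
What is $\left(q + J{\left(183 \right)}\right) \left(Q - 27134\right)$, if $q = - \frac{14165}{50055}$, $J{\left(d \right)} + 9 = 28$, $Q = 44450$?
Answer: $\frac{1081534272}{3337} \approx 3.241 \cdot 10^{5}$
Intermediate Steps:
$J{\left(d \right)} = 19$ ($J{\left(d \right)} = -9 + 28 = 19$)
$q = - \frac{2833}{10011}$ ($q = \left(-14165\right) \frac{1}{50055} = - \frac{2833}{10011} \approx -0.28299$)
$\left(q + J{\left(183 \right)}\right) \left(Q - 27134\right) = \left(- \frac{2833}{10011} + 19\right) \left(44450 - 27134\right) = \frac{187376}{10011} \cdot 17316 = \frac{1081534272}{3337}$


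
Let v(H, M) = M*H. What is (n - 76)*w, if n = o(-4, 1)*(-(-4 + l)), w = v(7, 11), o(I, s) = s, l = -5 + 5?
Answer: -5544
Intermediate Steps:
l = 0
v(H, M) = H*M
w = 77 (w = 7*11 = 77)
n = 4 (n = 1*(-(-4 + 0)) = 1*(-1*(-4)) = 1*4 = 4)
(n - 76)*w = (4 - 76)*77 = -72*77 = -5544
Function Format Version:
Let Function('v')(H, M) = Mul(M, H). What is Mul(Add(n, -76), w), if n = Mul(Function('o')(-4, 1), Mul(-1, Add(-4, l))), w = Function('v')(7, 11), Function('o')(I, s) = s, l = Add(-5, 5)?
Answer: -5544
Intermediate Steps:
l = 0
Function('v')(H, M) = Mul(H, M)
w = 77 (w = Mul(7, 11) = 77)
n = 4 (n = Mul(1, Mul(-1, Add(-4, 0))) = Mul(1, Mul(-1, -4)) = Mul(1, 4) = 4)
Mul(Add(n, -76), w) = Mul(Add(4, -76), 77) = Mul(-72, 77) = -5544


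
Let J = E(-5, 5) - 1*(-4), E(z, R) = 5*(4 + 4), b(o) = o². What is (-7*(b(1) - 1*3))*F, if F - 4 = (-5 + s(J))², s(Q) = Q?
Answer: 21350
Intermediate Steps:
E(z, R) = 40 (E(z, R) = 5*8 = 40)
J = 44 (J = 40 - 1*(-4) = 40 + 4 = 44)
F = 1525 (F = 4 + (-5 + 44)² = 4 + 39² = 4 + 1521 = 1525)
(-7*(b(1) - 1*3))*F = -7*(1² - 1*3)*1525 = -7*(1 - 3)*1525 = -7*(-2)*1525 = 14*1525 = 21350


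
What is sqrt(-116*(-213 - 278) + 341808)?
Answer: 2*sqrt(99691) ≈ 631.48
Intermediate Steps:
sqrt(-116*(-213 - 278) + 341808) = sqrt(-116*(-491) + 341808) = sqrt(56956 + 341808) = sqrt(398764) = 2*sqrt(99691)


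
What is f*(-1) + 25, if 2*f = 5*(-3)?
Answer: 65/2 ≈ 32.500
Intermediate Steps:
f = -15/2 (f = (5*(-3))/2 = (½)*(-15) = -15/2 ≈ -7.5000)
f*(-1) + 25 = -15/2*(-1) + 25 = 15/2 + 25 = 65/2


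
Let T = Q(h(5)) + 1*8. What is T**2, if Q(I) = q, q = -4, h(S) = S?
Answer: 16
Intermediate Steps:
Q(I) = -4
T = 4 (T = -4 + 1*8 = -4 + 8 = 4)
T**2 = 4**2 = 16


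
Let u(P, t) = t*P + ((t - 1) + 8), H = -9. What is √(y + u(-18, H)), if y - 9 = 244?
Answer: √413 ≈ 20.322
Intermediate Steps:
y = 253 (y = 9 + 244 = 253)
u(P, t) = 7 + t + P*t (u(P, t) = P*t + ((-1 + t) + 8) = P*t + (7 + t) = 7 + t + P*t)
√(y + u(-18, H)) = √(253 + (7 - 9 - 18*(-9))) = √(253 + (7 - 9 + 162)) = √(253 + 160) = √413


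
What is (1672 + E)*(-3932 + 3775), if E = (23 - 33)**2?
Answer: -278204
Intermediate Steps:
E = 100 (E = (-10)**2 = 100)
(1672 + E)*(-3932 + 3775) = (1672 + 100)*(-3932 + 3775) = 1772*(-157) = -278204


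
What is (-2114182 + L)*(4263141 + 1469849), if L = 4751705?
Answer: 15120892983770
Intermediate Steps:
(-2114182 + L)*(4263141 + 1469849) = (-2114182 + 4751705)*(4263141 + 1469849) = 2637523*5732990 = 15120892983770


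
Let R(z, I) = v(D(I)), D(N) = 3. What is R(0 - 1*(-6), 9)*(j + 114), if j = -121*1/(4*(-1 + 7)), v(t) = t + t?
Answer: 2615/4 ≈ 653.75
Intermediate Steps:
v(t) = 2*t
R(z, I) = 6 (R(z, I) = 2*3 = 6)
j = -121/24 (j = -121/(4*6) = -121/24 ≈ -5.0417)
R(0 - 1*(-6), 9)*(j + 114) = 6*(-121/24 + 114) = 6*(2615/24) = 2615/4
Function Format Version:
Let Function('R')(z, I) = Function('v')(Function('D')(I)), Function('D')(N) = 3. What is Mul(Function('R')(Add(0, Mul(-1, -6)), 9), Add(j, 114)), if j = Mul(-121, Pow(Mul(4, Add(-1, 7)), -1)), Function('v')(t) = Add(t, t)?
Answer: Rational(2615, 4) ≈ 653.75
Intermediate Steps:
Function('v')(t) = Mul(2, t)
Function('R')(z, I) = 6 (Function('R')(z, I) = Mul(2, 3) = 6)
j = Rational(-121, 24) (j = Mul(-121, Pow(Mul(4, 6), -1)) = Mul(-121, Pow(24, -1)) = Mul(-121, Rational(1, 24)) = Rational(-121, 24) ≈ -5.0417)
Mul(Function('R')(Add(0, Mul(-1, -6)), 9), Add(j, 114)) = Mul(6, Add(Rational(-121, 24), 114)) = Mul(6, Rational(2615, 24)) = Rational(2615, 4)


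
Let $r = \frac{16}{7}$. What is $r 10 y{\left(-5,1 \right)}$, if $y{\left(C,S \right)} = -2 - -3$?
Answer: $\frac{160}{7} \approx 22.857$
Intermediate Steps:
$y{\left(C,S \right)} = 1$ ($y{\left(C,S \right)} = -2 + 3 = 1$)
$r = \frac{16}{7}$ ($r = 16 \cdot \frac{1}{7} = \frac{16}{7} \approx 2.2857$)
$r 10 y{\left(-5,1 \right)} = \frac{16}{7} \cdot 10 \cdot 1 = \frac{160}{7} \cdot 1 = \frac{160}{7}$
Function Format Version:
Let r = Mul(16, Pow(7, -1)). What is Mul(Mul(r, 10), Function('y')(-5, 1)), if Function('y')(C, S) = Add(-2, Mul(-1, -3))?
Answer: Rational(160, 7) ≈ 22.857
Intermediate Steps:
Function('y')(C, S) = 1 (Function('y')(C, S) = Add(-2, 3) = 1)
r = Rational(16, 7) (r = Mul(16, Rational(1, 7)) = Rational(16, 7) ≈ 2.2857)
Mul(Mul(r, 10), Function('y')(-5, 1)) = Mul(Mul(Rational(16, 7), 10), 1) = Mul(Rational(160, 7), 1) = Rational(160, 7)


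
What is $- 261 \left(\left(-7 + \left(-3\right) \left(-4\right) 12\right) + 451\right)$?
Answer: $-153468$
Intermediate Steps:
$- 261 \left(\left(-7 + \left(-3\right) \left(-4\right) 12\right) + 451\right) = - 261 \left(\left(-7 + 12 \cdot 12\right) + 451\right) = - 261 \left(\left(-7 + 144\right) + 451\right) = - 261 \left(137 + 451\right) = \left(-261\right) 588 = -153468$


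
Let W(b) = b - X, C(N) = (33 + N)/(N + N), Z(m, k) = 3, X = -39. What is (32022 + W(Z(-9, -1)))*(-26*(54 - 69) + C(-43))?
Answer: 537873600/43 ≈ 1.2509e+7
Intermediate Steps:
C(N) = (33 + N)/(2*N) (C(N) = (33 + N)/((2*N)) = (33 + N)*(1/(2*N)) = (33 + N)/(2*N))
W(b) = 39 + b (W(b) = b - 1*(-39) = b + 39 = 39 + b)
(32022 + W(Z(-9, -1)))*(-26*(54 - 69) + C(-43)) = (32022 + (39 + 3))*(-26*(54 - 69) + (½)*(33 - 43)/(-43)) = (32022 + 42)*(-26*(-15) + (½)*(-1/43)*(-10)) = 32064*(390 + 5/43) = 32064*(16775/43) = 537873600/43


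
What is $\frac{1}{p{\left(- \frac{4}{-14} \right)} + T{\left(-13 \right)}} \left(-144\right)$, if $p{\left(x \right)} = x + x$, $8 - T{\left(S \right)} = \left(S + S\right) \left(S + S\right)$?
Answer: $\frac{63}{292} \approx 0.21575$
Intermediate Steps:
$T{\left(S \right)} = 8 - 4 S^{2}$ ($T{\left(S \right)} = 8 - \left(S + S\right) \left(S + S\right) = 8 - 2 S 2 S = 8 - 4 S^{2}$)
$p{\left(x \right)} = 2 x$
$\frac{1}{p{\left(- \frac{4}{-14} \right)} + T{\left(-13 \right)}} \left(-144\right) = \frac{1}{2 \left(- \frac{4}{-14}\right) + \left(8 - 4 \left(-13\right)^{2}\right)} \left(-144\right) = \frac{1}{2 \left(\left(-4\right) \left(- \frac{1}{14}\right)\right) + \left(8 - 676\right)} \left(-144\right) = \frac{1}{2 \cdot \frac{2}{7} + \left(8 - 676\right)} \left(-144\right) = \frac{1}{\frac{4}{7} - 668} \left(-144\right) = \frac{1}{- \frac{4672}{7}} \left(-144\right) = \left(- \frac{7}{4672}\right) \left(-144\right) = \frac{63}{292}$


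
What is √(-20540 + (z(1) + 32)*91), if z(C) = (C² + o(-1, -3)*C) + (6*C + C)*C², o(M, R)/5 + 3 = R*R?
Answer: I*√14170 ≈ 119.04*I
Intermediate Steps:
o(M, R) = -15 + 5*R² (o(M, R) = -15 + 5*(R*R) = -15 + 5*R²)
z(C) = C² + 7*C³ + 30*C (z(C) = (C² + (-15 + 5*(-3)²)*C) + (6*C + C)*C² = (C² + (-15 + 5*9)*C) + (7*C)*C² = (C² + (-15 + 45)*C) + 7*C³ = (C² + 30*C) + 7*C³ = C² + 7*C³ + 30*C)
√(-20540 + (z(1) + 32)*91) = √(-20540 + (1*(30 + 1 + 7*1²) + 32)*91) = √(-20540 + (1*(30 + 1 + 7*1) + 32)*91) = √(-20540 + (1*(30 + 1 + 7) + 32)*91) = √(-20540 + (1*38 + 32)*91) = √(-20540 + (38 + 32)*91) = √(-20540 + 70*91) = √(-20540 + 6370) = √(-14170) = I*√14170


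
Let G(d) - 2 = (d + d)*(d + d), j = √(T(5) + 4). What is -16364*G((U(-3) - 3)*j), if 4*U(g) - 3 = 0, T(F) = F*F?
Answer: -9642487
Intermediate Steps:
T(F) = F²
j = √29 (j = √(5² + 4) = √(25 + 4) = √29 ≈ 5.3852)
U(g) = ¾ (U(g) = ¾ + (¼)*0 = ¾ + 0 = ¾)
G(d) = 2 + 4*d² (G(d) = 2 + (d + d)*(d + d) = 2 + (2*d)*(2*d) = 2 + 4*d²)
-16364*G((U(-3) - 3)*j) = -16364*(2 + 4*((¾ - 3)*√29)²) = -16364*(2 + 4*(-9*√29/4)²) = -16364*(2 + 4*(2349/16)) = -16364*(2 + 2349/4) = -16364*2357/4 = -9642487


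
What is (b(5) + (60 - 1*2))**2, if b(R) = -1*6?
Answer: 2704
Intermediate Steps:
b(R) = -6
(b(5) + (60 - 1*2))**2 = (-6 + (60 - 1*2))**2 = (-6 + (60 - 2))**2 = (-6 + 58)**2 = 52**2 = 2704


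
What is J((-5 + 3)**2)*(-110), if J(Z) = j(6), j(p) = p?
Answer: -660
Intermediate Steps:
J(Z) = 6
J((-5 + 3)**2)*(-110) = 6*(-110) = -660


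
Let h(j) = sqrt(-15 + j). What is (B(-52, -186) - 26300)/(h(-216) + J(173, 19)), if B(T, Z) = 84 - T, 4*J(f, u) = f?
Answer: -18105488/33625 + 418624*I*sqrt(231)/33625 ≈ -538.45 + 189.22*I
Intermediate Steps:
J(f, u) = f/4
(B(-52, -186) - 26300)/(h(-216) + J(173, 19)) = ((84 - 1*(-52)) - 26300)/(sqrt(-15 - 216) + (1/4)*173) = ((84 + 52) - 26300)/(sqrt(-231) + 173/4) = (136 - 26300)/(I*sqrt(231) + 173/4) = -26164/(173/4 + I*sqrt(231))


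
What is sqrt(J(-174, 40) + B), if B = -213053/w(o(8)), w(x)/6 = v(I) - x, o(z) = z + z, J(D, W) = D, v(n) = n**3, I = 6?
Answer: I*sqrt(1265559)/60 ≈ 18.75*I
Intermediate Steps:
o(z) = 2*z
w(x) = 1296 - 6*x (w(x) = 6*(6**3 - x) = 6*(216 - x) = 1296 - 6*x)
B = -213053/1200 (B = -213053/(1296 - 12*8) = -213053/(1296 - 6*16) = -213053/(1296 - 96) = -213053/1200 ≈ -177.54)
sqrt(J(-174, 40) + B) = sqrt(-174 - 213053/1200) = sqrt(-421853/1200) = I*sqrt(1265559)/60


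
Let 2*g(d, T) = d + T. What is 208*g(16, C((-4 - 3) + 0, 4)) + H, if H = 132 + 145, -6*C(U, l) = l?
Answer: 5615/3 ≈ 1871.7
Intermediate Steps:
C(U, l) = -l/6
g(d, T) = T/2 + d/2 (g(d, T) = (d + T)/2 = (T + d)/2 = T/2 + d/2)
H = 277
208*g(16, C((-4 - 3) + 0, 4)) + H = 208*((-⅙*4)/2 + (½)*16) + 277 = 208*((½)*(-⅔) + 8) + 277 = 208*(-⅓ + 8) + 277 = 208*(23/3) + 277 = 4784/3 + 277 = 5615/3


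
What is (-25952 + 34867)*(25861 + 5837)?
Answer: 282587670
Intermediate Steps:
(-25952 + 34867)*(25861 + 5837) = 8915*31698 = 282587670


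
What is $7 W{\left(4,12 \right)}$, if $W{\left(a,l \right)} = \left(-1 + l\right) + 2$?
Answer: $91$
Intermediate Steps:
$W{\left(a,l \right)} = 1 + l$
$7 W{\left(4,12 \right)} = 7 \left(1 + 12\right) = 7 \cdot 13 = 91$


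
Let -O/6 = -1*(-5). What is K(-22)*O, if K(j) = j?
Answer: 660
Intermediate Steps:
O = -30 (O = -(-6)*(-5) = -6*5 = -30)
K(-22)*O = -22*(-30) = 660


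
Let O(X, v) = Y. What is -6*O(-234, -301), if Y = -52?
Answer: 312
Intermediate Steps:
O(X, v) = -52
-6*O(-234, -301) = -6*(-52) = 312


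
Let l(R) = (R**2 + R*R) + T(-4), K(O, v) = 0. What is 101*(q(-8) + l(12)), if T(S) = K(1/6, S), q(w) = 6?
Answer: 29694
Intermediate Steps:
T(S) = 0
l(R) = 2*R**2 (l(R) = (R**2 + R*R) + 0 = (R**2 + R**2) + 0 = 2*R**2 + 0 = 2*R**2)
101*(q(-8) + l(12)) = 101*(6 + 2*12**2) = 101*(6 + 2*144) = 101*(6 + 288) = 101*294 = 29694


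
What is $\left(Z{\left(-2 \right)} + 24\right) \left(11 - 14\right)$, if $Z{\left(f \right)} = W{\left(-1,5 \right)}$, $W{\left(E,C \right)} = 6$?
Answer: $-90$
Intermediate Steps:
$Z{\left(f \right)} = 6$
$\left(Z{\left(-2 \right)} + 24\right) \left(11 - 14\right) = \left(6 + 24\right) \left(11 - 14\right) = 30 \left(11 - 14\right) = 30 \left(-3\right) = -90$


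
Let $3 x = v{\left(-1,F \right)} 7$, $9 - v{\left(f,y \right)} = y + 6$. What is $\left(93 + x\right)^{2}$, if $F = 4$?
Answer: $\frac{73984}{9} \approx 8220.4$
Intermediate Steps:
$v{\left(f,y \right)} = 3 - y$ ($v{\left(f,y \right)} = 9 - \left(y + 6\right) = 9 - \left(6 + y\right) = 3 - y$)
$x = - \frac{7}{3}$ ($x = \frac{\left(3 - 4\right) 7}{3} = \frac{\left(-1\right) 7}{3} = \frac{1}{3} \left(-7\right) = - \frac{7}{3} \approx -2.3333$)
$\left(93 + x\right)^{2} = \left(93 - \frac{7}{3}\right)^{2} = \left(\frac{272}{3}\right)^{2} = \frac{73984}{9}$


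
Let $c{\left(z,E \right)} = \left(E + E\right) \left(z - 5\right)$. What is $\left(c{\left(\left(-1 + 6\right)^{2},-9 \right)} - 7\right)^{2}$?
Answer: $134689$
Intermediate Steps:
$c{\left(z,E \right)} = 2 E \left(-5 + z\right)$
$\left(c{\left(\left(-1 + 6\right)^{2},-9 \right)} - 7\right)^{2} = \left(2 \left(-9\right) \left(-5 + \left(-1 + 6\right)^{2}\right) - 7\right)^{2} = \left(2 \left(-9\right) \left(-5 + 5^{2}\right) - 7\right)^{2} = \left(2 \left(-9\right) \left(-5 + 25\right) - 7\right)^{2} = \left(2 \left(-9\right) 20 - 7\right)^{2} = \left(-360 - 7\right)^{2} = \left(-367\right)^{2} = 134689$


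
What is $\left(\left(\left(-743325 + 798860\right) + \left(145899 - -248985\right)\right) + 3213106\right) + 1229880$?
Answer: $4893405$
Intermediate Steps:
$\left(\left(\left(-743325 + 798860\right) + \left(145899 - -248985\right)\right) + 3213106\right) + 1229880 = \left(\left(55535 + \left(145899 + 248985\right)\right) + 3213106\right) + 1229880 = \left(\left(55535 + 394884\right) + 3213106\right) + 1229880 = \left(450419 + 3213106\right) + 1229880 = 3663525 + 1229880 = 4893405$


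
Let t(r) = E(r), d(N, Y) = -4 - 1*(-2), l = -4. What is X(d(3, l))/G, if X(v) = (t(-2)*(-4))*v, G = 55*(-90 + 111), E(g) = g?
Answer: -16/1155 ≈ -0.013853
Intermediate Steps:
d(N, Y) = -2 (d(N, Y) = -4 + 2 = -2)
t(r) = r
G = 1155 (G = 55*21 = 1155)
X(v) = 8*v (X(v) = (-2*(-4))*v = 8*v)
X(d(3, l))/G = (8*(-2))/1155 = -16*1/1155 = -16/1155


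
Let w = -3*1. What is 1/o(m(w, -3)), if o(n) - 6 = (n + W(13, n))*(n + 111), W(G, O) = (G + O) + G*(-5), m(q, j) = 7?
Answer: -1/4478 ≈ -0.00022331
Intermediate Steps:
w = -3
W(G, O) = O - 4*G (W(G, O) = (G + O) - 5*G = O - 4*G)
o(n) = 6 + (-52 + 2*n)*(111 + n) (o(n) = 6 + (n + (n - 4*13))*(n + 111) = 6 + (n + (n - 52))*(111 + n) = 6 + (n + (-52 + n))*(111 + n) = 6 + (-52 + 2*n)*(111 + n))
1/o(m(w, -3)) = 1/(-5766 + 2*7**2 + 170*7) = 1/(-5766 + 2*49 + 1190) = 1/(-5766 + 98 + 1190) = 1/(-4478) = -1/4478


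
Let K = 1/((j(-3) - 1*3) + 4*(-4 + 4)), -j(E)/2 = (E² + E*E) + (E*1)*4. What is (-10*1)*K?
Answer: ⅔ ≈ 0.66667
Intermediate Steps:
j(E) = -8*E - 4*E² (j(E) = -2*((E² + E*E) + (E*1)*4) = -2*((E² + E²) + E*4) = -2*(2*E² + 4*E) = -8*E - 4*E²)
K = -1/15 (K = 1/((-4*(-3)*(2 - 3) - 1*3) + 4*(-4 + 4)) = 1/((-4*(-3)*(-1) - 3) + 4*0) = 1/((-12 - 3) + 0) = 1/(-15 + 0) = 1/(-15) = -1/15 ≈ -0.066667)
(-10*1)*K = -10*1*(-1/15) = -10*(-1/15) = ⅔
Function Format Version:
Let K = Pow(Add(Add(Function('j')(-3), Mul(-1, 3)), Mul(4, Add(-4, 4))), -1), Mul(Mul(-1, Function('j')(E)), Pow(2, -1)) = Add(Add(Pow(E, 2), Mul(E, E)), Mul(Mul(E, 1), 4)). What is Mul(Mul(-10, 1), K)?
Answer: Rational(2, 3) ≈ 0.66667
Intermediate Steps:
Function('j')(E) = Add(Mul(-8, E), Mul(-4, Pow(E, 2))) (Function('j')(E) = Mul(-2, Add(Add(Pow(E, 2), Mul(E, E)), Mul(Mul(E, 1), 4))) = Mul(-2, Add(Add(Pow(E, 2), Pow(E, 2)), Mul(E, 4))) = Mul(-2, Add(Mul(2, Pow(E, 2)), Mul(4, E))) = Add(Mul(-8, E), Mul(-4, Pow(E, 2))))
K = Rational(-1, 15) (K = Pow(Add(Add(Mul(-4, -3, Add(2, -3)), Mul(-1, 3)), Mul(4, Add(-4, 4))), -1) = Pow(Add(Add(Mul(-4, -3, -1), -3), Mul(4, 0)), -1) = Pow(Add(Add(-12, -3), 0), -1) = Pow(Add(-15, 0), -1) = Pow(-15, -1) = Rational(-1, 15) ≈ -0.066667)
Mul(Mul(-10, 1), K) = Mul(Mul(-10, 1), Rational(-1, 15)) = Mul(-10, Rational(-1, 15)) = Rational(2, 3)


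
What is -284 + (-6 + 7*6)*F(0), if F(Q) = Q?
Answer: -284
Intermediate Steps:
-284 + (-6 + 7*6)*F(0) = -284 + (-6 + 7*6)*0 = -284 + (-6 + 42)*0 = -284 + 36*0 = -284 + 0 = -284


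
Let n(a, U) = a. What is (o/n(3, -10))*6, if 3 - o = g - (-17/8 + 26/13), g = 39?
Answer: -289/4 ≈ -72.250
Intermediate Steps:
o = -289/8 (o = 3 - (39 - (-17/8 + 26/13)) = 3 - (39 - (-17*⅛ + 26*(1/13))) = 3 - (39 - (-17/8 + 2)) = 3 - (39 - 1*(-⅛)) = 3 - (39 + ⅛) = 3 - 1*313/8 = 3 - 313/8 = -289/8 ≈ -36.125)
(o/n(3, -10))*6 = (-289/8/3)*6 = ((⅓)*(-289/8))*6 = -289/24*6 = -289/4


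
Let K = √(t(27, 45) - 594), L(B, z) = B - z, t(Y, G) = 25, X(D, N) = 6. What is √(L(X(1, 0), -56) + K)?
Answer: √(62 + I*√569) ≈ 8.0134 + 1.4884*I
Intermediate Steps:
K = I*√569 (K = √(25 - 594) = √(-569) = I*√569 ≈ 23.854*I)
√(L(X(1, 0), -56) + K) = √((6 - 1*(-56)) + I*√569) = √((6 + 56) + I*√569) = √(62 + I*√569)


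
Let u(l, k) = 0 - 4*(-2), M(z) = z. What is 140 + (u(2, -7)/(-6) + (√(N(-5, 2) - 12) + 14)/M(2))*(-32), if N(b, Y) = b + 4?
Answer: -124/3 - 16*I*√13 ≈ -41.333 - 57.689*I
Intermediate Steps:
N(b, Y) = 4 + b
u(l, k) = 8 (u(l, k) = 0 + 8 = 8)
140 + (u(2, -7)/(-6) + (√(N(-5, 2) - 12) + 14)/M(2))*(-32) = 140 + (8/(-6) + (√((4 - 5) - 12) + 14)/2)*(-32) = 140 + (8*(-⅙) + (√(-1 - 12) + 14)*(½))*(-32) = 140 + (-4/3 + (√(-13) + 14)*(½))*(-32) = 140 + (-4/3 + (I*√13 + 14)*(½))*(-32) = 140 + (-4/3 + (14 + I*√13)*(½))*(-32) = 140 + (-4/3 + (7 + I*√13/2))*(-32) = 140 + (17/3 + I*√13/2)*(-32) = 140 + (-544/3 - 16*I*√13) = -124/3 - 16*I*√13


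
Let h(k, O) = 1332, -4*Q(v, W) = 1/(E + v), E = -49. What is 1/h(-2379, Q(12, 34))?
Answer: 1/1332 ≈ 0.00075075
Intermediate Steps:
Q(v, W) = -1/(4*(-49 + v))
1/h(-2379, Q(12, 34)) = 1/1332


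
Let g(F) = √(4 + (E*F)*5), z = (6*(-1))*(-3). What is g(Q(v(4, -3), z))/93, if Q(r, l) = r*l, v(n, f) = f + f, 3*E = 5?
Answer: 8*I*√14/93 ≈ 0.32186*I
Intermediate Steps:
E = 5/3 (E = (⅓)*5 = 5/3 ≈ 1.6667)
v(n, f) = 2*f
z = 18 (z = -6*(-3) = 18)
Q(r, l) = l*r
g(F) = √(4 + 25*F/3) (g(F) = √(4 + (5*F/3)*5) = √(4 + 25*F/3))
g(Q(v(4, -3), z))/93 = (√(36 + 75*(18*(2*(-3))))/3)/93 = (√(36 + 75*(18*(-6)))/3)*(1/93) = (√(36 + 75*(-108))/3)*(1/93) = (√(36 - 8100)/3)*(1/93) = (√(-8064)/3)*(1/93) = ((24*I*√14)/3)*(1/93) = (8*I*√14)*(1/93) = 8*I*√14/93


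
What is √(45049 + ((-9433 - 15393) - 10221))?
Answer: √10002 ≈ 100.01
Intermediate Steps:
√(45049 + ((-9433 - 15393) - 10221)) = √(45049 + (-24826 - 10221)) = √(45049 - 35047) = √10002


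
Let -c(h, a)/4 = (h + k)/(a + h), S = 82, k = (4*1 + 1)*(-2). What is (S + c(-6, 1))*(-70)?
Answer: -4844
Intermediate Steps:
k = -10 (k = (4 + 1)*(-2) = 5*(-2) = -10)
c(h, a) = -4*(-10 + h)/(a + h) (c(h, a) = -4*(h - 10)/(a + h) = -4*(-10 + h)/(a + h))
(S + c(-6, 1))*(-70) = (82 + 4*(10 - 1*(-6))/(1 - 6))*(-70) = (82 + 4*(10 + 6)/(-5))*(-70) = (82 + 4*(-⅕)*16)*(-70) = (82 - 64/5)*(-70) = (346/5)*(-70) = -4844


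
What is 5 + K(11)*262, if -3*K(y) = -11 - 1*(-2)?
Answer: 791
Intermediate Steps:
K(y) = 3 (K(y) = -(-11 - 1*(-2))/3 = -(-11 + 2)/3 = -⅓*(-9) = 3)
5 + K(11)*262 = 5 + 3*262 = 5 + 786 = 791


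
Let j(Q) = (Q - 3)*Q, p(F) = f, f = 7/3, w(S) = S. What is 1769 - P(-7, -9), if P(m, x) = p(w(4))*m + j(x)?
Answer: 5032/3 ≈ 1677.3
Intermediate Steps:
f = 7/3 (f = 7*(⅓) = 7/3 ≈ 2.3333)
p(F) = 7/3
j(Q) = Q*(-3 + Q) (j(Q) = (-3 + Q)*Q = Q*(-3 + Q))
P(m, x) = 7*m/3 + x*(-3 + x)
1769 - P(-7, -9) = 1769 - ((7/3)*(-7) - 9*(-3 - 9)) = 1769 - (-49/3 - 9*(-12)) = 1769 - (-49/3 + 108) = 1769 - 1*275/3 = 1769 - 275/3 = 5032/3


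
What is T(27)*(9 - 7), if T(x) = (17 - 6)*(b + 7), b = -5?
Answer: 44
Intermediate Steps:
T(x) = 22 (T(x) = (17 - 6)*(-5 + 7) = 11*2 = 22)
T(27)*(9 - 7) = 22*(9 - 7) = 22*2 = 44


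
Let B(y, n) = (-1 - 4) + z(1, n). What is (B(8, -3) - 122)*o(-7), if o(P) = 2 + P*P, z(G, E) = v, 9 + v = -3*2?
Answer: -7242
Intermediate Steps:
v = -15 (v = -9 - 3*2 = -9 - 6 = -15)
z(G, E) = -15
o(P) = 2 + P**2
B(y, n) = -20 (B(y, n) = (-1 - 4) - 15 = -5 - 15 = -20)
(B(8, -3) - 122)*o(-7) = (-20 - 122)*(2 + (-7)**2) = -142*(2 + 49) = -142*51 = -7242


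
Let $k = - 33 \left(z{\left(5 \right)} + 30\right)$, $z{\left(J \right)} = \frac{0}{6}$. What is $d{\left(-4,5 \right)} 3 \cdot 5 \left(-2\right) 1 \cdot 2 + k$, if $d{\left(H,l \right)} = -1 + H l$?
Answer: $270$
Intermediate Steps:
$z{\left(J \right)} = 0$ ($z{\left(J \right)} = 0 \cdot \frac{1}{6} = 0$)
$k = -990$ ($k = - 33 \left(0 + 30\right) = \left(-33\right) 30 = -990$)
$d{\left(-4,5 \right)} 3 \cdot 5 \left(-2\right) 1 \cdot 2 + k = \left(-1 - 20\right) 3 \cdot 5 \left(-2\right) 1 \cdot 2 - 990 = \left(-1 - 20\right) 3 \left(\left(-10\right) 1\right) 2 - 990 = \left(-21\right) 3 \left(-10\right) 2 - 990 = \left(-63\right) \left(-10\right) 2 - 990 = 630 \cdot 2 - 990 = 1260 - 990 = 270$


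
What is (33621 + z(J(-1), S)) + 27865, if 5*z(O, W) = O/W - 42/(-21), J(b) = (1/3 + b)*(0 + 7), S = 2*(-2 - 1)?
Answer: 553379/9 ≈ 61487.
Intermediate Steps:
S = -6 (S = 2*(-3) = -6)
J(b) = 7/3 + 7*b (J(b) = (⅓ + b)*7 = 7/3 + 7*b)
z(O, W) = ⅖ + O/(5*W) (z(O, W) = (O/W - 42/(-21))/5 = (O/W - 42*(-1/21))/5 = (O/W + 2)/5 = (2 + O/W)/5 = ⅖ + O/(5*W))
(33621 + z(J(-1), S)) + 27865 = (33621 + (⅕)*((7/3 + 7*(-1)) + 2*(-6))/(-6)) + 27865 = (33621 + (⅕)*(-⅙)*((7/3 - 7) - 12)) + 27865 = (33621 + (⅕)*(-⅙)*(-14/3 - 12)) + 27865 = (33621 + (⅕)*(-⅙)*(-50/3)) + 27865 = (33621 + 5/9) + 27865 = 302594/9 + 27865 = 553379/9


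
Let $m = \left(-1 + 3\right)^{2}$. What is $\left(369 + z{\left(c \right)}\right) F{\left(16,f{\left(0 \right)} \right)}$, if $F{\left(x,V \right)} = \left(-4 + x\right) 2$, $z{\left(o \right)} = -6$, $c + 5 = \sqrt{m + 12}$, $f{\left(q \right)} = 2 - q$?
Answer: $8712$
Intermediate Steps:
$m = 4$ ($m = 2^{2} = 4$)
$c = -1$ ($c = -5 + \sqrt{4 + 12} = -5 + \sqrt{16} = -5 + 4 = -1$)
$F{\left(x,V \right)} = -8 + 2 x$
$\left(369 + z{\left(c \right)}\right) F{\left(16,f{\left(0 \right)} \right)} = \left(369 - 6\right) \left(-8 + 2 \cdot 16\right) = 363 \left(-8 + 32\right) = 363 \cdot 24 = 8712$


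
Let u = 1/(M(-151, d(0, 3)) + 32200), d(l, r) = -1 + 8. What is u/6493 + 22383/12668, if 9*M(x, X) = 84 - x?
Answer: 42151604272677/23856342826340 ≈ 1.7669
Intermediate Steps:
d(l, r) = 7
M(x, X) = 28/3 - x/9 (M(x, X) = (84 - x)/9 = 28/3 - x/9)
u = 9/290035 (u = 1/((28/3 - ⅑*(-151)) + 32200) = 1/((28/3 + 151/9) + 32200) = 1/(235/9 + 32200) = 1/(290035/9) = 9/290035 ≈ 3.1031e-5)
u/6493 + 22383/12668 = (9/290035)/6493 + 22383/12668 = (9/290035)*(1/6493) + 22383*(1/12668) = 9/1883197255 + 22383/12668 = 42151604272677/23856342826340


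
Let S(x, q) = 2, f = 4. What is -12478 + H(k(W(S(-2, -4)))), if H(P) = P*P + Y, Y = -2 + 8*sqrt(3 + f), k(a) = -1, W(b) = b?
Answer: -12479 + 8*sqrt(7) ≈ -12458.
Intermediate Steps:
Y = -2 + 8*sqrt(7) (Y = -2 + 8*sqrt(3 + 4) = -2 + 8*sqrt(7) ≈ 19.166)
H(P) = -2 + P**2 + 8*sqrt(7) (H(P) = P*P + (-2 + 8*sqrt(7)) = P**2 + (-2 + 8*sqrt(7)) = -2 + P**2 + 8*sqrt(7))
-12478 + H(k(W(S(-2, -4)))) = -12478 + (-2 + (-1)**2 + 8*sqrt(7)) = -12478 + (-2 + 1 + 8*sqrt(7)) = -12478 + (-1 + 8*sqrt(7)) = -12479 + 8*sqrt(7)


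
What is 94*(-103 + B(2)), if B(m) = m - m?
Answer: -9682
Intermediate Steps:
B(m) = 0
94*(-103 + B(2)) = 94*(-103 + 0) = 94*(-103) = -9682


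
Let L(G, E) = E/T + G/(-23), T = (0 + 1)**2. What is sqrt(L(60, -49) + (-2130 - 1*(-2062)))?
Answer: I*sqrt(63273)/23 ≈ 10.937*I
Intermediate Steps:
T = 1 (T = 1**2 = 1)
L(G, E) = E - G/23 (L(G, E) = E/1 + G/(-23) = E*1 + G*(-1/23) = E - G/23)
sqrt(L(60, -49) + (-2130 - 1*(-2062))) = sqrt((-49 - 1/23*60) + (-2130 - 1*(-2062))) = sqrt((-49 - 60/23) + (-2130 + 2062)) = sqrt(-1187/23 - 68) = sqrt(-2751/23) = I*sqrt(63273)/23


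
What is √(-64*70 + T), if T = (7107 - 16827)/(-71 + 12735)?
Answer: I*√11228306065/1583 ≈ 66.938*I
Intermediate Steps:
T = -1215/1583 (T = -9720/12664 = -9720*1/12664 = -1215/1583 ≈ -0.76753)
√(-64*70 + T) = √(-64*70 - 1215/1583) = √(-4480 - 1215/1583) = √(-7093055/1583) = I*√11228306065/1583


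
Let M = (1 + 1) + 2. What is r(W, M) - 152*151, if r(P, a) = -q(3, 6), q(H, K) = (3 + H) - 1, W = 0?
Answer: -22957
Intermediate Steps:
q(H, K) = 2 + H
M = 4 (M = 2 + 2 = 4)
r(P, a) = -5 (r(P, a) = -(2 + 3) = -1*5 = -5)
r(W, M) - 152*151 = -5 - 152*151 = -5 - 22952 = -22957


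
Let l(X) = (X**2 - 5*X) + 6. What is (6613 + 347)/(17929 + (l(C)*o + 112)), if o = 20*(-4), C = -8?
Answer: 6960/9241 ≈ 0.75317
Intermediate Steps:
l(X) = 6 + X**2 - 5*X
o = -80
(6613 + 347)/(17929 + (l(C)*o + 112)) = (6613 + 347)/(17929 + ((6 + (-8)**2 - 5*(-8))*(-80) + 112)) = 6960/(17929 + ((6 + 64 + 40)*(-80) + 112)) = 6960/(17929 + (110*(-80) + 112)) = 6960/(17929 + (-8800 + 112)) = 6960/(17929 - 8688) = 6960/9241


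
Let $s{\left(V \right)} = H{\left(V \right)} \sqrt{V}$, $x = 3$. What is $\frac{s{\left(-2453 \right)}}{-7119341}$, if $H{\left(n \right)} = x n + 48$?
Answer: $\frac{7311 i \sqrt{2453}}{7119341} \approx 0.050861 i$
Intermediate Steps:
$H{\left(n \right)} = 48 + 3 n$ ($H{\left(n \right)} = 3 n + 48 = 48 + 3 n$)
$s{\left(V \right)} = \sqrt{V} \left(48 + 3 V\right)$ ($s{\left(V \right)} = \left(48 + 3 V\right) \sqrt{V} = \sqrt{V} \left(48 + 3 V\right)$)
$\frac{s{\left(-2453 \right)}}{-7119341} = \frac{3 \sqrt{-2453} \left(16 - 2453\right)}{-7119341} = 3 i \sqrt{2453} \left(-2437\right) \left(- \frac{1}{7119341}\right) = - 7311 i \sqrt{2453} \left(- \frac{1}{7119341}\right) = \frac{7311 i \sqrt{2453}}{7119341}$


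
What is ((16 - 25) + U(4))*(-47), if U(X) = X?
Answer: 235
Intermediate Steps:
((16 - 25) + U(4))*(-47) = ((16 - 25) + 4)*(-47) = (-9 + 4)*(-47) = -5*(-47) = 235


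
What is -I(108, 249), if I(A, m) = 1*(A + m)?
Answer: -357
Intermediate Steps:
I(A, m) = A + m
-I(108, 249) = -(108 + 249) = -1*357 = -357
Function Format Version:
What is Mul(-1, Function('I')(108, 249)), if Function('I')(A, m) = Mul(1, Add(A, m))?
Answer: -357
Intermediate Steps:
Function('I')(A, m) = Add(A, m)
Mul(-1, Function('I')(108, 249)) = Mul(-1, Add(108, 249)) = Mul(-1, 357) = -357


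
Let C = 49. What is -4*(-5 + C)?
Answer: -176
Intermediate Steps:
-4*(-5 + C) = -4*(-5 + 49) = -4*44 = -176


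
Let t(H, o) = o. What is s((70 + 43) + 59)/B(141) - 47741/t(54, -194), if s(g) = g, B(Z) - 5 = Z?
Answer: 3501777/14162 ≈ 247.27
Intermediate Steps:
B(Z) = 5 + Z
s((70 + 43) + 59)/B(141) - 47741/t(54, -194) = ((70 + 43) + 59)/(5 + 141) - 47741/(-194) = (113 + 59)/146 - 47741*(-1/194) = 172*(1/146) + 47741/194 = 86/73 + 47741/194 = 3501777/14162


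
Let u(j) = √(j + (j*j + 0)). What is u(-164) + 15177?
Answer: 15177 + 2*√6683 ≈ 15341.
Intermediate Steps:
u(j) = √(j + j²) (u(j) = √(j + (j² + 0)) = √(j + j²))
u(-164) + 15177 = √(-164*(1 - 164)) + 15177 = √(-164*(-163)) + 15177 = √26732 + 15177 = 2*√6683 + 15177 = 15177 + 2*√6683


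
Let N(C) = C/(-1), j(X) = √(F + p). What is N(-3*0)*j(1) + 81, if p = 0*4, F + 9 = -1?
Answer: 81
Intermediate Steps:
F = -10 (F = -9 - 1 = -10)
p = 0
j(X) = I*√10 (j(X) = √(-10 + 0) = √(-10) = I*√10)
N(C) = -C (N(C) = C*(-1) = -C)
N(-3*0)*j(1) + 81 = (-(-3)*0)*(I*√10) + 81 = (-1*0)*(I*√10) + 81 = 0*(I*√10) + 81 = 0 + 81 = 81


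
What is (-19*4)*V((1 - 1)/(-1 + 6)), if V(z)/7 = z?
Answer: 0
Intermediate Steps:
V(z) = 7*z
(-19*4)*V((1 - 1)/(-1 + 6)) = (-19*4)*(7*((1 - 1)/(-1 + 6))) = -532*0/5 = -532*0*(⅕) = -532*0 = -76*0 = 0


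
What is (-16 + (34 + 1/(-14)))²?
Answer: 63001/196 ≈ 321.43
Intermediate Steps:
(-16 + (34 + 1/(-14)))² = (-16 + (34 - 1/14))² = (-16 + 475/14)² = (251/14)² = 63001/196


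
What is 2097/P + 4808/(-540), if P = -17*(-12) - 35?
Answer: 79957/22815 ≈ 3.5046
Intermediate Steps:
P = 169 (P = 204 - 35 = 169)
2097/P + 4808/(-540) = 2097/169 + 4808/(-540) = 2097*(1/169) + 4808*(-1/540) = 2097/169 - 1202/135 = 79957/22815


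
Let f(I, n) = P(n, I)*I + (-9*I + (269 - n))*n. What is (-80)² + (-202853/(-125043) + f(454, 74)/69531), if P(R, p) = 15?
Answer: 18540962304937/2898121611 ≈ 6397.6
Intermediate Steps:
f(I, n) = 15*I + n*(269 - n - 9*I) (f(I, n) = 15*I + (-9*I + (269 - n))*n = 15*I + (269 - n - 9*I)*n = 15*I + n*(269 - n - 9*I))
(-80)² + (-202853/(-125043) + f(454, 74)/69531) = (-80)² + (-202853/(-125043) + (-1*74² + 15*454 + 269*74 - 9*454*74)/69531) = 6400 + (-202853*(-1/125043) + (-1*5476 + 6810 + 19906 - 302364)*(1/69531)) = 6400 + (202853/125043 + (-5476 + 6810 + 19906 - 302364)*(1/69531)) = 6400 + (202853/125043 - 281124*1/69531) = 6400 + (202853/125043 - 93708/23177) = 6400 - 7016005463/2898121611 = 18540962304937/2898121611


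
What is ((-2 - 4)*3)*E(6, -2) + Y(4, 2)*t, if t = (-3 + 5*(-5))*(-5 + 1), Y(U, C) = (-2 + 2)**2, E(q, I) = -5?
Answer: 90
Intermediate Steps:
Y(U, C) = 0 (Y(U, C) = 0**2 = 0)
t = 112 (t = (-3 - 25)*(-4) = -28*(-4) = 112)
((-2 - 4)*3)*E(6, -2) + Y(4, 2)*t = ((-2 - 4)*3)*(-5) + 0*112 = -6*3*(-5) + 0 = -18*(-5) + 0 = 90 + 0 = 90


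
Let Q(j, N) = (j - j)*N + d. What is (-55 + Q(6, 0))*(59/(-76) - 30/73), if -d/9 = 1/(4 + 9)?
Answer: 1192247/18031 ≈ 66.122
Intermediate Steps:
d = -9/13 (d = -9/(4 + 9) = -9/13 ≈ -0.69231)
Q(j, N) = -9/13 (Q(j, N) = (j - j)*N - 9/13 = 0*N - 9/13 = 0 - 9/13 = -9/13)
(-55 + Q(6, 0))*(59/(-76) - 30/73) = (-55 - 9/13)*(59/(-76) - 30/73) = -724*(59*(-1/76) - 30*1/73)/13 = -724*(-59/76 - 30/73)/13 = -724/13*(-6587/5548) = 1192247/18031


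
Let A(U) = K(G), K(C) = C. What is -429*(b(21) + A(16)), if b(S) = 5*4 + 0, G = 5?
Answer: -10725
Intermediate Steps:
b(S) = 20 (b(S) = 20 + 0 = 20)
A(U) = 5
-429*(b(21) + A(16)) = -429*(20 + 5) = -429*25 = -10725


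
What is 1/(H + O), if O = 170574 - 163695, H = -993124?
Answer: -1/986245 ≈ -1.0139e-6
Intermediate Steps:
O = 6879
1/(H + O) = 1/(-993124 + 6879) = 1/(-986245) = -1/986245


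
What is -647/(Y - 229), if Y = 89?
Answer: 647/140 ≈ 4.6214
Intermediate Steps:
-647/(Y - 229) = -647/(89 - 229) = -647/(-140) = -647*(-1/140) = 647/140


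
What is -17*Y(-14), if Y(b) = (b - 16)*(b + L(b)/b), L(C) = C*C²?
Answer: 92820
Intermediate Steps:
L(C) = C³
Y(b) = (-16 + b)*(b + b²) (Y(b) = (b - 16)*(b + b³/b) = (-16 + b)*(b + b²))
-17*Y(-14) = -(-238)*(-16 + (-14)² - 15*(-14)) = -(-238)*(-16 + 196 + 210) = -(-238)*390 = -17*(-5460) = 92820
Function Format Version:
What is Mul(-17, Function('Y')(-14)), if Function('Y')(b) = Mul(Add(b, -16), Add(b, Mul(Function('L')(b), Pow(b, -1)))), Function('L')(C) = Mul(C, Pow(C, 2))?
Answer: 92820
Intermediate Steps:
Function('L')(C) = Pow(C, 3)
Function('Y')(b) = Mul(Add(-16, b), Add(b, Pow(b, 2))) (Function('Y')(b) = Mul(Add(b, -16), Add(b, Mul(Pow(b, 3), Pow(b, -1)))) = Mul(Add(-16, b), Add(b, Pow(b, 2))))
Mul(-17, Function('Y')(-14)) = Mul(-17, Mul(-14, Add(-16, Pow(-14, 2), Mul(-15, -14)))) = Mul(-17, Mul(-14, Add(-16, 196, 210))) = Mul(-17, Mul(-14, 390)) = Mul(-17, -5460) = 92820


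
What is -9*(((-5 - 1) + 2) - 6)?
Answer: 90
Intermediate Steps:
-9*(((-5 - 1) + 2) - 6) = -9*((-6 + 2) - 6) = -9*(-4 - 6) = -9*(-10) = 90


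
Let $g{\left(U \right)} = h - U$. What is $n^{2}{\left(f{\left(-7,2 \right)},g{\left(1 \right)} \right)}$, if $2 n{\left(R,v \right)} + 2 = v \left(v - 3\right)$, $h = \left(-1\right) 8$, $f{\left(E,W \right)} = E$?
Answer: $2809$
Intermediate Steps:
$h = -8$
$g{\left(U \right)} = -8 - U$
$n{\left(R,v \right)} = -1 + \frac{v \left(-3 + v\right)}{2}$ ($n{\left(R,v \right)} = -1 + \frac{v \left(v - 3\right)}{2} = -1 + \frac{v \left(-3 + v\right)}{2}$)
$n^{2}{\left(f{\left(-7,2 \right)},g{\left(1 \right)} \right)} = \left(-1 + \frac{\left(-8 - 1\right)^{2}}{2} - \frac{3 \left(-8 - 1\right)}{2}\right)^{2} = \left(-1 + \frac{\left(-9\right)^{2}}{2} - - \frac{27}{2}\right)^{2} = \left(-1 + \frac{1}{2} \cdot 81 + \frac{27}{2}\right)^{2} = \left(-1 + \frac{81}{2} + \frac{27}{2}\right)^{2} = 53^{2} = 2809$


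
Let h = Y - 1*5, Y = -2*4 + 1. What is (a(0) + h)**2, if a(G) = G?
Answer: 144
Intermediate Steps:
Y = -7 (Y = -8 + 1 = -7)
h = -12 (h = -7 - 1*5 = -7 - 5 = -12)
(a(0) + h)**2 = (0 - 12)**2 = (-12)**2 = 144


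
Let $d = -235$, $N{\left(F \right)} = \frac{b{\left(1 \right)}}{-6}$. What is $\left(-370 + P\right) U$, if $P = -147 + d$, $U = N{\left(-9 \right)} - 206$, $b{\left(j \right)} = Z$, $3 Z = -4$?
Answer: $\frac{1392704}{9} \approx 1.5475 \cdot 10^{5}$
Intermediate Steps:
$Z = - \frac{4}{3}$ ($Z = \frac{1}{3} \left(-4\right) = - \frac{4}{3} \approx -1.3333$)
$b{\left(j \right)} = - \frac{4}{3}$
$N{\left(F \right)} = \frac{2}{9}$ ($N{\left(F \right)} = - \frac{4}{3 \left(-6\right)} = \left(- \frac{4}{3}\right) \left(- \frac{1}{6}\right) = \frac{2}{9}$)
$U = - \frac{1852}{9}$ ($U = \frac{2}{9} - 206 = - \frac{1852}{9} \approx -205.78$)
$P = -382$ ($P = -147 - 235 = -382$)
$\left(-370 + P\right) U = \left(-370 - 382\right) \left(- \frac{1852}{9}\right) = \left(-752\right) \left(- \frac{1852}{9}\right) = \frac{1392704}{9}$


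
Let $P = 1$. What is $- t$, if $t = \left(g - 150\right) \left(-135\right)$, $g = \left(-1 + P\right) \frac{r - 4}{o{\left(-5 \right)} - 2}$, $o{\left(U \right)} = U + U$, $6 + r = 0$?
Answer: $-20250$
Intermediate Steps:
$r = -6$ ($r = -6 + 0 = -6$)
$o{\left(U \right)} = 2 U$
$g = 0$ ($g = \left(-1 + 1\right) \frac{-6 - 4}{2 \left(-5\right) - 2} = 0 \left(- \frac{10}{-10 - 2}\right) = 0 \left(- \frac{10}{-12}\right) = 0 \left(\left(-10\right) \left(- \frac{1}{12}\right)\right) = 0 \cdot \frac{5}{6} = 0$)
$t = 20250$ ($t = \left(0 - 150\right) \left(-135\right) = \left(-150\right) \left(-135\right) = 20250$)
$- t = \left(-1\right) 20250 = -20250$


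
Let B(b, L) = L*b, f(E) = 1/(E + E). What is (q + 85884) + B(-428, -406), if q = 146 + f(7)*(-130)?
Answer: 1818521/7 ≈ 2.5979e+5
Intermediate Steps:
f(E) = 1/(2*E)
q = 957/7 (q = 146 + ((½)/7)*(-130) = 146 + ((½)*(⅐))*(-130) = 146 + (1/14)*(-130) = 146 - 65/7 = 957/7 ≈ 136.71)
(q + 85884) + B(-428, -406) = (957/7 + 85884) - 406*(-428) = 602145/7 + 173768 = 1818521/7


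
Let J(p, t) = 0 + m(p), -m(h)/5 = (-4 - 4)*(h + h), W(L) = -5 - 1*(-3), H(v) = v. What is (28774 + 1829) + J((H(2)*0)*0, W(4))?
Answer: 30603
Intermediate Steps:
W(L) = -2 (W(L) = -5 + 3 = -2)
m(h) = 80*h (m(h) = -5*(-4 - 4)*(h + h) = -(-40)*2*h = -(-80)*h = 80*h)
J(p, t) = 80*p (J(p, t) = 0 + 80*p = 80*p)
(28774 + 1829) + J((H(2)*0)*0, W(4)) = (28774 + 1829) + 80*((2*0)*0) = 30603 + 80*(0*0) = 30603 + 80*0 = 30603 + 0 = 30603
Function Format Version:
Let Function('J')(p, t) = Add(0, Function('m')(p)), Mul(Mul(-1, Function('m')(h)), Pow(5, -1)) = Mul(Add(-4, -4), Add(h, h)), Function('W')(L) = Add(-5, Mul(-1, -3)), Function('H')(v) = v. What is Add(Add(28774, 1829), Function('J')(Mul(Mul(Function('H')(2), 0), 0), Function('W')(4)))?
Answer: 30603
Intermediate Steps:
Function('W')(L) = -2 (Function('W')(L) = Add(-5, 3) = -2)
Function('m')(h) = Mul(80, h) (Function('m')(h) = Mul(-5, Mul(Add(-4, -4), Add(h, h))) = Mul(-5, Mul(-8, Mul(2, h))) = Mul(-5, Mul(-16, h)) = Mul(80, h))
Function('J')(p, t) = Mul(80, p) (Function('J')(p, t) = Add(0, Mul(80, p)) = Mul(80, p))
Add(Add(28774, 1829), Function('J')(Mul(Mul(Function('H')(2), 0), 0), Function('W')(4))) = Add(Add(28774, 1829), Mul(80, Mul(Mul(2, 0), 0))) = Add(30603, Mul(80, Mul(0, 0))) = Add(30603, Mul(80, 0)) = Add(30603, 0) = 30603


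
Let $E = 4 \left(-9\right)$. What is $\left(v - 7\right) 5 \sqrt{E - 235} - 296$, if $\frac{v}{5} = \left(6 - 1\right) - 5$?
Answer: $-296 - 35 i \sqrt{271} \approx -296.0 - 576.17 i$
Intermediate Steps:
$v = 0$ ($v = 5 \left(\left(6 - 1\right) - 5\right) = 5 \left(5 - 5\right) = 5 \cdot 0 = 0$)
$E = -36$
$\left(v - 7\right) 5 \sqrt{E - 235} - 296 = \left(0 - 7\right) 5 \sqrt{-36 - 235} - 296 = \left(-7\right) 5 \sqrt{-271} - 296 = - 35 i \sqrt{271} - 296 = -296 - 35 i \sqrt{271}$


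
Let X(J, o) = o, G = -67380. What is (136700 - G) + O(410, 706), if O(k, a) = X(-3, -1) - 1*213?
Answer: 203866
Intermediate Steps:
O(k, a) = -214 (O(k, a) = -1 - 1*213 = -1 - 213 = -214)
(136700 - G) + O(410, 706) = (136700 - 1*(-67380)) - 214 = (136700 + 67380) - 214 = 204080 - 214 = 203866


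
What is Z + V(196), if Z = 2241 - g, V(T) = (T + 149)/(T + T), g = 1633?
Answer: 238681/392 ≈ 608.88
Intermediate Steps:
V(T) = (149 + T)/(2*T) (V(T) = (149 + T)/((2*T)) = (149 + T)*(1/(2*T)) = (149 + T)/(2*T))
Z = 608 (Z = 2241 - 1*1633 = 2241 - 1633 = 608)
Z + V(196) = 608 + (1/2)*(149 + 196)/196 = 608 + (1/2)*(1/196)*345 = 608 + 345/392 = 238681/392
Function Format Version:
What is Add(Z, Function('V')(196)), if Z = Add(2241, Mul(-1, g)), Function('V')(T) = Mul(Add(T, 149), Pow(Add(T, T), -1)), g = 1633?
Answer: Rational(238681, 392) ≈ 608.88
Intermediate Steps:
Function('V')(T) = Mul(Rational(1, 2), Pow(T, -1), Add(149, T)) (Function('V')(T) = Mul(Add(149, T), Pow(Mul(2, T), -1)) = Mul(Add(149, T), Mul(Rational(1, 2), Pow(T, -1))) = Mul(Rational(1, 2), Pow(T, -1), Add(149, T)))
Z = 608 (Z = Add(2241, Mul(-1, 1633)) = Add(2241, -1633) = 608)
Add(Z, Function('V')(196)) = Add(608, Mul(Rational(1, 2), Pow(196, -1), Add(149, 196))) = Add(608, Mul(Rational(1, 2), Rational(1, 196), 345)) = Add(608, Rational(345, 392)) = Rational(238681, 392)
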